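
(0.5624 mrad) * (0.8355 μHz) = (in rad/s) 4.699e-10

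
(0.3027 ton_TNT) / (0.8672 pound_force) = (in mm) 3.283e+11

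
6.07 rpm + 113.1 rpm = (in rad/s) 12.48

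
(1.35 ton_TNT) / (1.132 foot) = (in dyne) 1.637e+15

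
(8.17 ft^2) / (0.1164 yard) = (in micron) 7.131e+06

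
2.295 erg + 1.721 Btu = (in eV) 1.133e+22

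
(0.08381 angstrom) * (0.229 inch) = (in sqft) 5.247e-13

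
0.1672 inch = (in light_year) 4.489e-19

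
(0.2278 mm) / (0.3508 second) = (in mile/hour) 0.001453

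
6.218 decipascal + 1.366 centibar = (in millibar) 13.67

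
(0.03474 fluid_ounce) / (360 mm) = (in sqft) 3.072e-05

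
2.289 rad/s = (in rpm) 21.86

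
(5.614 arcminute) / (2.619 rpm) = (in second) 0.005954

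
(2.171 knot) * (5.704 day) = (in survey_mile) 342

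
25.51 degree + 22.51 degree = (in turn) 0.1334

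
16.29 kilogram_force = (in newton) 159.8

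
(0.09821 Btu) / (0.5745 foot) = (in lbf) 133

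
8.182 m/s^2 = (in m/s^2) 8.182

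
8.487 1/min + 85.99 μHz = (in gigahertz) 1.415e-10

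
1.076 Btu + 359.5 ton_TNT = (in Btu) 1.426e+09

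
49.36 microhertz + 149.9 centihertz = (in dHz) 14.99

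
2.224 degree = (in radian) 0.03882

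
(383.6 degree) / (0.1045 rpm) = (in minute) 10.2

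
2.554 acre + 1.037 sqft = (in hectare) 1.034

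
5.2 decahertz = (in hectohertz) 0.52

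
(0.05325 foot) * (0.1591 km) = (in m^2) 2.582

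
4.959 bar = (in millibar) 4959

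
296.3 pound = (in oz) 4741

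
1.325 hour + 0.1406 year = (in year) 0.1408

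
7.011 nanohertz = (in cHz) 7.011e-07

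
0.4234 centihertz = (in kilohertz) 4.234e-06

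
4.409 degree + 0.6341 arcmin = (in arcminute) 265.2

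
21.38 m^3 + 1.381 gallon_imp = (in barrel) 134.5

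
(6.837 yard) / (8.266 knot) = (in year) 4.662e-08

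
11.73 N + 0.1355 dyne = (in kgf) 1.196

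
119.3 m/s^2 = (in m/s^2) 119.3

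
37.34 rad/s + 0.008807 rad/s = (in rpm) 356.7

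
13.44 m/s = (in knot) 26.13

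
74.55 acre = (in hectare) 30.17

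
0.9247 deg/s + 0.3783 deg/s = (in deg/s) 1.303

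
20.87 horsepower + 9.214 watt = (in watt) 1.557e+04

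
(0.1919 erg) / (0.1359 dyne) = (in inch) 0.5559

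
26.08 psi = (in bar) 1.798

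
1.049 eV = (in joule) 1.681e-19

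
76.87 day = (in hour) 1845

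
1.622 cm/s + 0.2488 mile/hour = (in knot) 0.2477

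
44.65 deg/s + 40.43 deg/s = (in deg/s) 85.08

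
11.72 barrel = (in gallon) 492.2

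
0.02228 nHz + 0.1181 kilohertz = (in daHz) 11.81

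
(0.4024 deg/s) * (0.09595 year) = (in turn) 3382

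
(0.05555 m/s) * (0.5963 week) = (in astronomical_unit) 1.339e-07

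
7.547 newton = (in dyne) 7.547e+05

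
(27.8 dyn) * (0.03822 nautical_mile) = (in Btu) 1.865e-05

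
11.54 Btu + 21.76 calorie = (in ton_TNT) 2.932e-06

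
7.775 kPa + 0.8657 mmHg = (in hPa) 78.9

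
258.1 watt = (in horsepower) 0.3461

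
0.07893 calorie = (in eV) 2.061e+18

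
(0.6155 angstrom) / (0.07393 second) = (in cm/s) 8.325e-08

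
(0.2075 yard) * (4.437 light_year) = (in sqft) 8.573e+16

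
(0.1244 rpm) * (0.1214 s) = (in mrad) 1.581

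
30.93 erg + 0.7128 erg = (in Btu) 2.999e-09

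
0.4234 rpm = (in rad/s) 0.04434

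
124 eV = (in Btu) 1.883e-20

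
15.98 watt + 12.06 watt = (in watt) 28.04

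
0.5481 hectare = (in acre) 1.354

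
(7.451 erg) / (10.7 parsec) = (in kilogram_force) 2.301e-25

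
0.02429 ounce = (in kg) 0.0006886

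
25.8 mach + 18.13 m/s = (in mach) 25.85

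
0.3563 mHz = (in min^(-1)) 0.02138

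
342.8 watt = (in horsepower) 0.4597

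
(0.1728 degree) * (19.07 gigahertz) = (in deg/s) 3.295e+09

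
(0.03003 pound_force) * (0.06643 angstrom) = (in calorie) 2.121e-13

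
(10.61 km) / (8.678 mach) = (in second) 3.591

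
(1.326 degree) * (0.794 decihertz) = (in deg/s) 0.1053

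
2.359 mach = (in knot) 1561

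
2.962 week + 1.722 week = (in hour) 786.9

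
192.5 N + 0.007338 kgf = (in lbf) 43.29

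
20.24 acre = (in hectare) 8.191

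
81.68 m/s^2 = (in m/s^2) 81.68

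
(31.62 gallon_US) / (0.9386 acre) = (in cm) 0.003151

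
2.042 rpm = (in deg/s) 12.25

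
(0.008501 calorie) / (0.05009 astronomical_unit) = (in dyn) 4.747e-07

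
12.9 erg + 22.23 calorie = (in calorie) 22.23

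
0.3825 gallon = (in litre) 1.448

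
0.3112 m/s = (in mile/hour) 0.6961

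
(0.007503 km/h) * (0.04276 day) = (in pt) 2.183e+04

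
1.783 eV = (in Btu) 2.708e-22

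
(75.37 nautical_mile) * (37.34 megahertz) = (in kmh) 1.876e+13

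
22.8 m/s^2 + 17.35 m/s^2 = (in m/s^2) 40.15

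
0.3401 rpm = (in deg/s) 2.041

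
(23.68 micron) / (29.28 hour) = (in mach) 6.598e-13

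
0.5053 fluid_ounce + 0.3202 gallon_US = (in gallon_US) 0.3241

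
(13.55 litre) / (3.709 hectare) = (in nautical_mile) 1.973e-10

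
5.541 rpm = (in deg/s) 33.25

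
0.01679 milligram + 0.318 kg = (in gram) 318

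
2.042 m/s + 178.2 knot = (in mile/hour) 209.6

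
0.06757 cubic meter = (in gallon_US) 17.85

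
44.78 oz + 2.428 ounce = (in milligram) 1.338e+06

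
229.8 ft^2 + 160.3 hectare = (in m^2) 1.603e+06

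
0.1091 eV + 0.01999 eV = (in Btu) 1.96e-23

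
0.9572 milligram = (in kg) 9.572e-07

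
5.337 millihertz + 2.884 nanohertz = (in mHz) 5.337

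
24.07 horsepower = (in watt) 1.795e+04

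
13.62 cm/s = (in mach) 0.0004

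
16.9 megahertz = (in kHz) 1.69e+04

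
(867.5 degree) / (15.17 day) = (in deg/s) 0.0006619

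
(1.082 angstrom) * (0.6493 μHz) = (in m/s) 7.025e-17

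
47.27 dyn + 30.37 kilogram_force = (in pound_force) 66.95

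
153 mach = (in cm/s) 5.21e+06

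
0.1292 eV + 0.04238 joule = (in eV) 2.645e+17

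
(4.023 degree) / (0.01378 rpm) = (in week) 8.045e-05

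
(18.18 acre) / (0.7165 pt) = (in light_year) 3.077e-08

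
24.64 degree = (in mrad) 430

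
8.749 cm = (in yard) 0.09568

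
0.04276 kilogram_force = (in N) 0.4193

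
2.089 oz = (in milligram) 5.922e+04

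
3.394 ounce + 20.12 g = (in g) 116.3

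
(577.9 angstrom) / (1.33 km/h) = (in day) 1.81e-12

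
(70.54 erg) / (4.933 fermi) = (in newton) 1.43e+09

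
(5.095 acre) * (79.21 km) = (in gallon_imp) 3.593e+11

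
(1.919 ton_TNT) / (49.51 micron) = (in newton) 1.622e+14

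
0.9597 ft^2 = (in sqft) 0.9597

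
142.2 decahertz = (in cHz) 1.422e+05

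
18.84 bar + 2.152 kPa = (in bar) 18.86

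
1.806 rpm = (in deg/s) 10.84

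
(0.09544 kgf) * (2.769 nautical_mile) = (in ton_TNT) 1.147e-06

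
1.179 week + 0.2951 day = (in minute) 1.231e+04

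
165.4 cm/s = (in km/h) 5.954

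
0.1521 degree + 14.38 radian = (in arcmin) 4.944e+04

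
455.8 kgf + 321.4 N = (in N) 4791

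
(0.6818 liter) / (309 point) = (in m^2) 0.006255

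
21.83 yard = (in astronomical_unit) 1.334e-10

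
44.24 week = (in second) 2.676e+07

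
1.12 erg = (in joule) 1.12e-07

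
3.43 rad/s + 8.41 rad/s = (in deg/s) 678.4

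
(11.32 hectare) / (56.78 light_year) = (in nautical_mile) 1.138e-16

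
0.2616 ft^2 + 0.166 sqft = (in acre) 9.816e-06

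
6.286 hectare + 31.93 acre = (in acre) 47.46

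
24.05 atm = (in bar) 24.37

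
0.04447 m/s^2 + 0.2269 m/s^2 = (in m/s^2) 0.2714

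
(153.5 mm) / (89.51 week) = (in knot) 5.512e-09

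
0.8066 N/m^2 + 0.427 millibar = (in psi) 0.00631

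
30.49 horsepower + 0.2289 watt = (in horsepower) 30.49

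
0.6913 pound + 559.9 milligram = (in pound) 0.6925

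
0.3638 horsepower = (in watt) 271.3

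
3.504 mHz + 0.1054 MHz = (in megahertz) 0.1054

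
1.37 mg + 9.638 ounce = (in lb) 0.6024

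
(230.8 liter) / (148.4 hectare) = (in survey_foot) 5.103e-07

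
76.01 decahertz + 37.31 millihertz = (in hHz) 7.601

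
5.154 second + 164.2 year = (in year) 164.2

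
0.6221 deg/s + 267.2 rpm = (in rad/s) 27.99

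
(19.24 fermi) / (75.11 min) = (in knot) 8.299e-18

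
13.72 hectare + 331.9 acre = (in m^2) 1.48e+06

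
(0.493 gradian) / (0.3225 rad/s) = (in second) 0.02401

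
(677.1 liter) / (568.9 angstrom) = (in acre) 2941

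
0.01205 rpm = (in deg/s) 0.0723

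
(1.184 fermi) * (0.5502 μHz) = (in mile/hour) 1.457e-21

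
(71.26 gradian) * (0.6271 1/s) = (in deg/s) 40.22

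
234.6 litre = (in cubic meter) 0.2346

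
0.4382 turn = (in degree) 157.8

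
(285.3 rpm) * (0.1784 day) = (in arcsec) 9.499e+10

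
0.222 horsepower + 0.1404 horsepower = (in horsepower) 0.3624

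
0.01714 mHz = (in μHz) 17.14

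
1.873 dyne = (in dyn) 1.873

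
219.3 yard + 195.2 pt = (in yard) 219.4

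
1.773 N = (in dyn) 1.773e+05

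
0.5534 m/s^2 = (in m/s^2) 0.5534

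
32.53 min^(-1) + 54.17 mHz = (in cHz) 59.63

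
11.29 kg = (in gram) 1.129e+04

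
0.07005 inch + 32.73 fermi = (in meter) 0.001779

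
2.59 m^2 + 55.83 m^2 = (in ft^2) 628.8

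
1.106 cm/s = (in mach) 3.248e-05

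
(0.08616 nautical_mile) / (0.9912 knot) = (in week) 0.0005174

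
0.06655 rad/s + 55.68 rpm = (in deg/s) 337.9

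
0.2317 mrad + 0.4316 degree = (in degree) 0.4449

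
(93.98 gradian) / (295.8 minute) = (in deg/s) 0.004766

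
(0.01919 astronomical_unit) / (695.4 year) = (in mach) 0.0003845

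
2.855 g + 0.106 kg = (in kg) 0.1089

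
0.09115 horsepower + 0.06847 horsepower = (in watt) 119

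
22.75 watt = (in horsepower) 0.03051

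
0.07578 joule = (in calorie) 0.01811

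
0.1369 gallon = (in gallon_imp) 0.114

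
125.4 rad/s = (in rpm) 1197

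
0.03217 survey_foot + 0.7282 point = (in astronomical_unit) 6.726e-14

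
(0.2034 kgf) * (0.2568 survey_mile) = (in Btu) 0.7813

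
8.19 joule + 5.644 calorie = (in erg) 3.18e+08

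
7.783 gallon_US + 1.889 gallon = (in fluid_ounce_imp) 1289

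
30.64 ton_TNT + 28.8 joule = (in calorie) 3.064e+10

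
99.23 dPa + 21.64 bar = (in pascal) 2.164e+06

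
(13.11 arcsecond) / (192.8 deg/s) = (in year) 5.989e-13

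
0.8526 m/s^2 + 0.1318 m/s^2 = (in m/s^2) 0.9844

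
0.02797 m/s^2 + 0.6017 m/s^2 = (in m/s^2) 0.6297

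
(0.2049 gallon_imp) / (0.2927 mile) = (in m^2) 1.977e-06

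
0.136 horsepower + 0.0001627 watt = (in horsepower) 0.136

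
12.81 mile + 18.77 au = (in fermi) 2.808e+27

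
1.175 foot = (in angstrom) 3.581e+09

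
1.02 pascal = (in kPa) 0.00102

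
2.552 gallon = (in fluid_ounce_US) 326.7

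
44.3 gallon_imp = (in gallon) 53.2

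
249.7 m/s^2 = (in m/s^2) 249.7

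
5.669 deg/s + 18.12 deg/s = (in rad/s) 0.4152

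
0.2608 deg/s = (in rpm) 0.04347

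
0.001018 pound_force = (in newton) 0.004528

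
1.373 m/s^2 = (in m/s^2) 1.373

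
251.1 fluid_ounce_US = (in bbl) 0.04671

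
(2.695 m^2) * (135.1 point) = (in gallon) 33.93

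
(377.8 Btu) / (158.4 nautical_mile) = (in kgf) 0.1386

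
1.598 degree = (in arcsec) 5753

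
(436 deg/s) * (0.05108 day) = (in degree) 1.924e+06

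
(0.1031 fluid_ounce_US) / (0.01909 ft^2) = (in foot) 0.00564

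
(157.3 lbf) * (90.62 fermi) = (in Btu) 6.01e-14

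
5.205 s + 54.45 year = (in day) 1.987e+04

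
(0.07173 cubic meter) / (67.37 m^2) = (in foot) 0.003493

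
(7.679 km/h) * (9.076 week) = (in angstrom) 1.171e+17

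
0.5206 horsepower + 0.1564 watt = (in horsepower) 0.5208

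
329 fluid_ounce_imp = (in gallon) 2.469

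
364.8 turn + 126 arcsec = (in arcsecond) 4.728e+08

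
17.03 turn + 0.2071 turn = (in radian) 108.3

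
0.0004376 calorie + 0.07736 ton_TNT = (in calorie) 7.736e+07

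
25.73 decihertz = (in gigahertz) 2.573e-09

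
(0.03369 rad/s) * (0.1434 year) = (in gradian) 9.699e+06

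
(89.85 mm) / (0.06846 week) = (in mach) 6.373e-09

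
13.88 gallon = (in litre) 52.54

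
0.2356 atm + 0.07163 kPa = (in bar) 0.2394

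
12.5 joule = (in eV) 7.802e+19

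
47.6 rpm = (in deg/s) 285.6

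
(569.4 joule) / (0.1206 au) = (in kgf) 3.218e-09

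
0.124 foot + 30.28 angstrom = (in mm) 37.8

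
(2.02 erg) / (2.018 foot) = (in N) 3.284e-07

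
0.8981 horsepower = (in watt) 669.7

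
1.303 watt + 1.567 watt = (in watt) 2.87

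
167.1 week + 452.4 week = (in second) 3.747e+08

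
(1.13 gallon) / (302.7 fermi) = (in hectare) 1.413e+06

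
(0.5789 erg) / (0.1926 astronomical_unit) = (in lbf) 4.517e-19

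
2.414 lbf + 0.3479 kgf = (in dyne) 1.415e+06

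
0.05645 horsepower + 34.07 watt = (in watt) 76.16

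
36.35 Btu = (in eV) 2.394e+23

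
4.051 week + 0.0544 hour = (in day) 28.36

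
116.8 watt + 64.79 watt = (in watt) 181.6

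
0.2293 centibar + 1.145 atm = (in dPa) 1.162e+06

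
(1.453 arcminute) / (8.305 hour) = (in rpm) 1.35e-07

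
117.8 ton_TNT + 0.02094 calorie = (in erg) 4.929e+18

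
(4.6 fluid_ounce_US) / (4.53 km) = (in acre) 7.421e-12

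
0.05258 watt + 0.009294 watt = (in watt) 0.06187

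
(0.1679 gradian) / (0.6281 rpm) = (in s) 0.0401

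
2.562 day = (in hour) 61.49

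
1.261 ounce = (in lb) 0.07881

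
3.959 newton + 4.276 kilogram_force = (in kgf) 4.68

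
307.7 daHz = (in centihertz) 3.077e+05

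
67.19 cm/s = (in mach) 0.001973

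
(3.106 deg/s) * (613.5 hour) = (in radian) 1.197e+05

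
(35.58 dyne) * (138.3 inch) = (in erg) 1.25e+04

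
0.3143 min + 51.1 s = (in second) 69.96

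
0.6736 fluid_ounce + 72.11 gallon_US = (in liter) 273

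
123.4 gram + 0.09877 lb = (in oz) 5.933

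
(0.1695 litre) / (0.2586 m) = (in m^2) 0.0006555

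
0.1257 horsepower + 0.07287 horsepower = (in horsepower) 0.1986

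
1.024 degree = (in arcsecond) 3686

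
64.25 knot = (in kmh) 119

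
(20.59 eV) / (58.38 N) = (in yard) 6.18e-20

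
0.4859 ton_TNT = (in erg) 2.033e+16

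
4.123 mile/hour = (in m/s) 1.843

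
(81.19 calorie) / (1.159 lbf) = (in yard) 72.06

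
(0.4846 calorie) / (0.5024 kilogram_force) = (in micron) 4.115e+05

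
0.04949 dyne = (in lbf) 1.113e-07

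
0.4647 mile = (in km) 0.7479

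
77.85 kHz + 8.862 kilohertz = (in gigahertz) 8.671e-05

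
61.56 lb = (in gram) 2.792e+04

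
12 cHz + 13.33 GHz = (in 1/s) 1.333e+10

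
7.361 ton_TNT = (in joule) 3.08e+10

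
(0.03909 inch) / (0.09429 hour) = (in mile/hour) 6.543e-06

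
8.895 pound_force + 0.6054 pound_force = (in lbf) 9.5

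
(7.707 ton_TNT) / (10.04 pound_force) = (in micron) 7.22e+14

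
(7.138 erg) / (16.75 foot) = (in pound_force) 3.143e-08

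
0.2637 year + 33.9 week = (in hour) 8005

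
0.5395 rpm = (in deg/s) 3.237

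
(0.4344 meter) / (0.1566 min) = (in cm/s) 4.623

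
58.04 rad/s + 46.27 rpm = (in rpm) 600.5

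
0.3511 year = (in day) 128.2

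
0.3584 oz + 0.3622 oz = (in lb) 0.04504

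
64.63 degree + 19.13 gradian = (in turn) 0.2274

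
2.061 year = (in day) 752.3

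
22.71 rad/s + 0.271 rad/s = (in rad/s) 22.98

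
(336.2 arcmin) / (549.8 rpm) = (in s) 0.001699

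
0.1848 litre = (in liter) 0.1848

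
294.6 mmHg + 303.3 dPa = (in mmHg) 294.8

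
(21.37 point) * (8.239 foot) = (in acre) 4.678e-06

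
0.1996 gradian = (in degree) 0.1796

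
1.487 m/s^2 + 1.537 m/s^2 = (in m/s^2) 3.024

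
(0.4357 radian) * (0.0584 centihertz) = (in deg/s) 0.01458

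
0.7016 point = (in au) 1.654e-15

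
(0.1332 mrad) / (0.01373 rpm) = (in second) 0.09264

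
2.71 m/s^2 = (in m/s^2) 2.71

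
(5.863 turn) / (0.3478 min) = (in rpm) 16.86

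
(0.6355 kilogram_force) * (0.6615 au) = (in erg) 6.167e+18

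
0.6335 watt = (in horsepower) 0.0008495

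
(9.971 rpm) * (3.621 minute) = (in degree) 1.3e+04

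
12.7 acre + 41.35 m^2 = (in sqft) 5.537e+05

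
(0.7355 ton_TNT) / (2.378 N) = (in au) 0.00865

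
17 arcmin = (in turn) 0.000787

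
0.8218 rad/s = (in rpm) 7.848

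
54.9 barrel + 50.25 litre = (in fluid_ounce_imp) 3.09e+05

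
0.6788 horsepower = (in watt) 506.2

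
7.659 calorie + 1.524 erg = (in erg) 3.205e+08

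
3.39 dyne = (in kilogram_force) 3.457e-06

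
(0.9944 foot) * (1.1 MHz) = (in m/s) 3.334e+05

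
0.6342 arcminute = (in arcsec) 38.05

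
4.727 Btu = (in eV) 3.113e+22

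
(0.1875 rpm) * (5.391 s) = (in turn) 0.01685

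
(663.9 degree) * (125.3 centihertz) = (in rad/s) 14.52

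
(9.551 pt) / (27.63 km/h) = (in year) 1.392e-11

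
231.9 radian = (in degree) 1.329e+04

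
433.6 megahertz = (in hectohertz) 4.336e+06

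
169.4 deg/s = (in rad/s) 2.957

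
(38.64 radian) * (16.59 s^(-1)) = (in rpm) 6121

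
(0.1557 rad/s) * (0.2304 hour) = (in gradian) 8222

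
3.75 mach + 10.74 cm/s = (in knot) 2482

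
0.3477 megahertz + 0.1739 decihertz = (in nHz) 3.477e+14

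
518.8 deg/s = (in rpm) 86.47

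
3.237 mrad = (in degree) 0.1855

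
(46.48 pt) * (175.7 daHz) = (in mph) 64.45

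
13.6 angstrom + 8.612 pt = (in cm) 0.3038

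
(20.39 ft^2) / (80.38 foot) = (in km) 7.732e-05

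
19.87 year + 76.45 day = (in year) 20.08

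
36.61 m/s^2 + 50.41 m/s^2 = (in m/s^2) 87.02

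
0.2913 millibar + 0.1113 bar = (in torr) 83.7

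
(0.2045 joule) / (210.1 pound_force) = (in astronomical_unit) 1.463e-15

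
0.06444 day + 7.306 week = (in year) 0.1403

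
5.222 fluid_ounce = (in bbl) 0.0009714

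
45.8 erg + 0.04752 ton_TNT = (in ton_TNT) 0.04752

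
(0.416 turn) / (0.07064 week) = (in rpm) 0.0005842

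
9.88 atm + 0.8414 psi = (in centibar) 1007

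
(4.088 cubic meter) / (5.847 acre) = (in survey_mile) 1.074e-07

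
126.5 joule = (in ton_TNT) 3.023e-08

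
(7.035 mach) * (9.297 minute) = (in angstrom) 1.336e+16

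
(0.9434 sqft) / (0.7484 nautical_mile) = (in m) 6.323e-05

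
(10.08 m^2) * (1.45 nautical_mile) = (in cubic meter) 2.707e+04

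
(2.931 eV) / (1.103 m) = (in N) 4.257e-19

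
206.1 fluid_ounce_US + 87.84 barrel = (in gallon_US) 3691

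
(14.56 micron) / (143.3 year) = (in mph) 7.207e-15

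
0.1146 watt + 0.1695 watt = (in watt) 0.2841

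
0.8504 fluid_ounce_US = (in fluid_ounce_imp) 0.8851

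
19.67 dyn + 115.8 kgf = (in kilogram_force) 115.8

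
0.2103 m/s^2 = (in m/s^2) 0.2103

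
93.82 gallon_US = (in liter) 355.1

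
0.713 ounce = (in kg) 0.02021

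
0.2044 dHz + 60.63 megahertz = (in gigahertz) 0.06063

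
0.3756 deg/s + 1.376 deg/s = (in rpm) 0.2919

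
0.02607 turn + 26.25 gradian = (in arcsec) 1.188e+05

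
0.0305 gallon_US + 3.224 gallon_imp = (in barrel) 0.09291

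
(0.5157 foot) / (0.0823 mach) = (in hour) 1.558e-06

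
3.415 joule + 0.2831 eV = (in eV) 2.131e+19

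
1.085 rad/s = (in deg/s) 62.17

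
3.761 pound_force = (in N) 16.73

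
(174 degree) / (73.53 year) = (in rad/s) 1.31e-09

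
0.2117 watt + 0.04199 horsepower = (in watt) 31.52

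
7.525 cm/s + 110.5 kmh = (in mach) 0.09037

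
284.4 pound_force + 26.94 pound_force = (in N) 1385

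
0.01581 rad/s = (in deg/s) 0.9058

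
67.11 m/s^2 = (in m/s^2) 67.11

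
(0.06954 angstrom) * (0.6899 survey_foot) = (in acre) 3.613e-16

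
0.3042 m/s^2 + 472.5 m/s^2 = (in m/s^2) 472.8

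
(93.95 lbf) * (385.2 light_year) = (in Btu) 1.444e+18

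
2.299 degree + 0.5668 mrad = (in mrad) 40.69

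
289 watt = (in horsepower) 0.3876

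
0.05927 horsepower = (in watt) 44.2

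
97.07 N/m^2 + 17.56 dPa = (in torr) 0.7413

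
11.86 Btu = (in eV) 7.81e+22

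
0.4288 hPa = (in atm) 0.0004232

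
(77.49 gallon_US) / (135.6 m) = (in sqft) 0.02328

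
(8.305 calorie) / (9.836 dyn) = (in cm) 3.533e+07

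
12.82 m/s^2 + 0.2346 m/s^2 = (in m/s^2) 13.05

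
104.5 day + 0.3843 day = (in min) 1.51e+05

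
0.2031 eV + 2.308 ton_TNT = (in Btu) 9.153e+06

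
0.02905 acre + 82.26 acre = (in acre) 82.29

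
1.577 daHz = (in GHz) 1.577e-08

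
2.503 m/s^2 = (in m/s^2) 2.503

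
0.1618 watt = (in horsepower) 0.000217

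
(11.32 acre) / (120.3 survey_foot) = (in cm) 1.249e+05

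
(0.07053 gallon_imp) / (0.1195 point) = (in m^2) 7.606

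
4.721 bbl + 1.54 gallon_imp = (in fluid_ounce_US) 2.562e+04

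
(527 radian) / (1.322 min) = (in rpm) 63.45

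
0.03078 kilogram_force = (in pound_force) 0.06786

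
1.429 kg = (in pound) 3.15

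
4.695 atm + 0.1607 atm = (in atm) 4.856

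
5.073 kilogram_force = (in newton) 49.75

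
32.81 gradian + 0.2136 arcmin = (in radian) 0.5154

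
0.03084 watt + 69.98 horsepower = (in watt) 5.218e+04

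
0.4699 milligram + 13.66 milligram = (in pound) 3.115e-05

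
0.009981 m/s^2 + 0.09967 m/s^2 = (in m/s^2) 0.1097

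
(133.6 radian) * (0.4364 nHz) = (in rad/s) 5.83e-08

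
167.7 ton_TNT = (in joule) 7.017e+11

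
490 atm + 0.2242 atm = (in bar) 496.7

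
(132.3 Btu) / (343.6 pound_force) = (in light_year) 9.653e-15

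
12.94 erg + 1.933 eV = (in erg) 12.94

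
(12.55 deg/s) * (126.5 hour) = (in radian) 9.975e+04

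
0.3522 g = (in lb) 0.0007765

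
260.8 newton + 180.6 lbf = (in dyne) 1.064e+08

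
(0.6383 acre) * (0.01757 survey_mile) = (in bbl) 4.594e+05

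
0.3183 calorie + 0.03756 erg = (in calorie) 0.3183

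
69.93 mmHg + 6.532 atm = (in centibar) 671.2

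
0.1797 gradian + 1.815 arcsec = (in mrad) 2.832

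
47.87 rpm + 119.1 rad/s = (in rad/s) 124.1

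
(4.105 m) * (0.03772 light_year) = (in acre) 3.62e+11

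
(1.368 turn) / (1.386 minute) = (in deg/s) 5.922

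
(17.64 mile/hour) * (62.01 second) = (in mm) 4.89e+05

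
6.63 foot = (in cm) 202.1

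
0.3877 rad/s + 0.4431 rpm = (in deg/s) 24.87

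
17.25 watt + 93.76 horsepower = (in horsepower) 93.78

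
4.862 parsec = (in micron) 1.5e+23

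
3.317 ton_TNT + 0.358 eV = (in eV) 8.662e+28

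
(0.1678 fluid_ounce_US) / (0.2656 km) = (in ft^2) 2.011e-07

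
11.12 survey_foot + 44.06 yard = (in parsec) 1.416e-15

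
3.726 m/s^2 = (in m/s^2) 3.726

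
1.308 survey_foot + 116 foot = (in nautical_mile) 0.01931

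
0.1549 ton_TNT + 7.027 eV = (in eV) 4.045e+27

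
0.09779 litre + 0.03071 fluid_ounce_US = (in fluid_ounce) 3.337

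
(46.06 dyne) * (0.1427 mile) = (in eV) 6.602e+17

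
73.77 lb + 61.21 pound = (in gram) 6.123e+04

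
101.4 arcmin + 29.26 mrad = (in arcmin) 202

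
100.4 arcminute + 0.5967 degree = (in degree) 2.27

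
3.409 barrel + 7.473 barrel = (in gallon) 457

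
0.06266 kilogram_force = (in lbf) 0.1381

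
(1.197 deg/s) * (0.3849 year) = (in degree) 1.453e+07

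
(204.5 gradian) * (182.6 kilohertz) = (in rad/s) 5.866e+05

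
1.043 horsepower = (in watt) 777.8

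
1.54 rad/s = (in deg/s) 88.24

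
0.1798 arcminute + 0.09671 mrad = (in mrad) 0.149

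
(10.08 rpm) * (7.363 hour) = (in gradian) 1.781e+06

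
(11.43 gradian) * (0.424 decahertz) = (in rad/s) 0.7613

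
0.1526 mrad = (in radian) 0.0001526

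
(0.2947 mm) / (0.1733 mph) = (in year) 1.206e-10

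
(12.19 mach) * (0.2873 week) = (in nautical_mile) 3.894e+05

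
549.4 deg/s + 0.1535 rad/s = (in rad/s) 9.742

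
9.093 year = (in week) 474.1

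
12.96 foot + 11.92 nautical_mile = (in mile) 13.72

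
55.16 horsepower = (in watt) 4.113e+04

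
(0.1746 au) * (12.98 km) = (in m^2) 3.39e+14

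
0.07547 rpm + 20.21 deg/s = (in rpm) 3.444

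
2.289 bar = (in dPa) 2.289e+06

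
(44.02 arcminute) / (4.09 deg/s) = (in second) 0.1794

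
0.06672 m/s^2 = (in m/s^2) 0.06672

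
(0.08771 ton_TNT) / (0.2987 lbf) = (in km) 2.762e+05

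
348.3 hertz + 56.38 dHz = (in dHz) 3539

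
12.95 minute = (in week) 0.001285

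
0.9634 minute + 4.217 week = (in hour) 708.5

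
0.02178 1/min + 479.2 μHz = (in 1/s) 0.0008422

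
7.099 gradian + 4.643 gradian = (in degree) 10.57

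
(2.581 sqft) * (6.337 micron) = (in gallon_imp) 0.0003342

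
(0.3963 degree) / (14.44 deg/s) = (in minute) 0.0004574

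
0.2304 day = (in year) 0.0006312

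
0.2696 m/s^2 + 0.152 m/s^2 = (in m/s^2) 0.4216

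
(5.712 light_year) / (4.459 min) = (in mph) 4.518e+14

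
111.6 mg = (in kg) 0.0001116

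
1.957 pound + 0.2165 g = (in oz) 31.32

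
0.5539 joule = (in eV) 3.457e+18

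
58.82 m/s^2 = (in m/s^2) 58.82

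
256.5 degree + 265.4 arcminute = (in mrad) 4554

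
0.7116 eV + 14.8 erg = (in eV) 9.237e+12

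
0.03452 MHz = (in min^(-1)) 2.071e+06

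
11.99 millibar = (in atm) 0.01183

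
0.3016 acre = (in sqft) 1.314e+04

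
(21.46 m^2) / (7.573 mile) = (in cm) 0.1761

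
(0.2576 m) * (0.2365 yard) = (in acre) 1.377e-05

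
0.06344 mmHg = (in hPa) 0.08458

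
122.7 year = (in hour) 1.075e+06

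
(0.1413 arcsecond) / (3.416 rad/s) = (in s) 2.005e-07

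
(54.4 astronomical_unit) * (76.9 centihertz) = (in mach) 1.838e+10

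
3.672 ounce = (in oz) 3.672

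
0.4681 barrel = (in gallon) 19.66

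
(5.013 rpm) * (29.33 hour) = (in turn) 8822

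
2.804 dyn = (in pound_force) 6.304e-06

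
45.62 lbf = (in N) 202.9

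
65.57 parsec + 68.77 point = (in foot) 6.638e+18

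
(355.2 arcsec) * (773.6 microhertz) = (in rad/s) 1.332e-06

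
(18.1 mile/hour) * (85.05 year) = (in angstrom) 2.17e+20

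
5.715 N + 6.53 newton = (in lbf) 2.753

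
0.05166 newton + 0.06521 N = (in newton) 0.1169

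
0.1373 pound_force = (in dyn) 6.107e+04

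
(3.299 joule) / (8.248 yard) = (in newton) 0.4374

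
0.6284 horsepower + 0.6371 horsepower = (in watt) 943.7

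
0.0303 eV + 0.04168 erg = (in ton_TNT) 9.962e-19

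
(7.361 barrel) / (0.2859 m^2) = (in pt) 1.16e+04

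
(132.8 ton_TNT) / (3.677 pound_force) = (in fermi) 3.397e+25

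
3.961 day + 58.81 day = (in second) 5.423e+06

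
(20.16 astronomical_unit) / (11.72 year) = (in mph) 1.825e+04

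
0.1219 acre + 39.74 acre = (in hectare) 16.13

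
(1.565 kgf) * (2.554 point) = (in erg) 1.383e+05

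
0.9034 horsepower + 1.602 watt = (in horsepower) 0.9055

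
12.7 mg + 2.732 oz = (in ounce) 2.732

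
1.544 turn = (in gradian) 617.6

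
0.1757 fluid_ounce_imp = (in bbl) 3.14e-05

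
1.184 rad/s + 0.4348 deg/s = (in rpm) 11.38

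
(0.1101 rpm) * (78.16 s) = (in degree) 51.63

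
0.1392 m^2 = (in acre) 3.44e-05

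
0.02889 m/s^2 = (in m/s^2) 0.02889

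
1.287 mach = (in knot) 851.8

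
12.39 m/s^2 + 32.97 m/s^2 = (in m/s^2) 45.36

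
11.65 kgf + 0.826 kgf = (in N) 122.3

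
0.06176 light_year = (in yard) 6.39e+14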